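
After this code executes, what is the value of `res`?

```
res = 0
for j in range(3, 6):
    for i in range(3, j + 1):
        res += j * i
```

97

j=3,i=3: res = 0+9 = 9
j=4,i=3: res = 9+12 = 21
j=4,i=4: res = 21+16 = 37
j=5,i=3: res = 37+15 = 52
j=5,i=4: res = 52+20 = 72
j=5,i=5: res = 72+25 = 97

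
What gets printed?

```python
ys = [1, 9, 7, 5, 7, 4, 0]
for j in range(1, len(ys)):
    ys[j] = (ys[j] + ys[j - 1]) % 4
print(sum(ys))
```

9

j=1: ys[1] = (9+1)%4 = 2 → [1, 2, 7, 5, 7, 4, 0]
j=2: ys[2] = (7+2)%4 = 1 → [1, 2, 1, 5, 7, 4, 0]
j=3: ys[3] = (5+1)%4 = 2 → [1, 2, 1, 2, 7, 4, 0]
j=4: ys[4] = (7+2)%4 = 1 → [1, 2, 1, 2, 1, 4, 0]
j=5: ys[5] = (4+1)%4 = 1 → [1, 2, 1, 2, 1, 1, 0]
j=6: ys[6] = (0+1)%4 = 1 → [1, 2, 1, 2, 1, 1, 1]
sum = 9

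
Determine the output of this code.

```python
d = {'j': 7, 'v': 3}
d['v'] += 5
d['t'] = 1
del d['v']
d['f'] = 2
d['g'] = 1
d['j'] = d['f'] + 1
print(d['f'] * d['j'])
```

6

d['v'] = 3+5 = 8 → {'j': 7, 'v': 8}
d['t'] = 1 → {'j': 7, 'v': 8, 't': 1}
del 'v' → {'j': 7, 't': 1}
d['f'] = 2 → {'j': 7, 't': 1, 'f': 2}
d['g'] = 1 → {'j': 7, 't': 1, 'f': 2, 'g': 1}
d['j'] = d['f']+1 = 3 → {'j': 3, 't': 1, 'f': 2, 'g': 1}
d['f']*d['j'] = 2*3 = 6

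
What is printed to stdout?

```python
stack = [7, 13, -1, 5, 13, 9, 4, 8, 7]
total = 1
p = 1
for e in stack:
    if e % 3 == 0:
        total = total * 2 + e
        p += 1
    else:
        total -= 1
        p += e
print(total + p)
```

e=7: not %3==0, total = 1-1 = 0; p=8
e=13: not %3==0, total = 0-1 = -1; p=21
e=-1: not %3==0, total = (-1)-1 = -2; p=20
e=5: not %3==0, total = (-2)-1 = -3; p=25
e=13: not %3==0, total = (-3)-1 = -4; p=38
e=9: %3==0, total = (-4)*2+9 = 1; p=39
e=4: not %3==0, total = 1-1 = 0; p=43
e=8: not %3==0, total = 0-1 = -1; p=51
e=7: not %3==0, total = (-1)-1 = -2; p=58
total+p = (-2)+58 = 56

56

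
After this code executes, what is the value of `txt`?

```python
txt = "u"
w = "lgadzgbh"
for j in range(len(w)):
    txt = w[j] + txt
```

j=0: prepend 'l' → 'lu'
j=1: prepend 'g' → 'glu'
j=2: prepend 'a' → 'aglu'
j=3: prepend 'd' → 'daglu'
j=4: prepend 'z' → 'zdaglu'
j=5: prepend 'g' → 'gzdaglu'
j=6: prepend 'b' → 'bgzdaglu'
j=7: prepend 'h' → 'hbgzdaglu'

'hbgzdaglu'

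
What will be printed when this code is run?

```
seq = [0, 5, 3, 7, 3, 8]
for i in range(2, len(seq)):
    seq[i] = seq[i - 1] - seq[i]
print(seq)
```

i=2: seq[2] = 5-3 = 2 → [0, 5, 2, 7, 3, 8]
i=3: seq[3] = 2-7 = -5 → [0, 5, 2, -5, 3, 8]
i=4: seq[4] = (-5)-3 = -8 → [0, 5, 2, -5, -8, 8]
i=5: seq[5] = (-8)-8 = -16 → [0, 5, 2, -5, -8, -16]

[0, 5, 2, -5, -8, -16]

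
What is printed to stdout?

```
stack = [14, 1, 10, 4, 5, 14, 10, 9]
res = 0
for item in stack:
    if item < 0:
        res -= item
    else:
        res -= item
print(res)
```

item=14: not <0, res = 0-14 = -14
item=1: not <0, res = (-14)-1 = -15
item=10: not <0, res = (-15)-10 = -25
item=4: not <0, res = (-25)-4 = -29
item=5: not <0, res = (-29)-5 = -34
item=14: not <0, res = (-34)-14 = -48
item=10: not <0, res = (-48)-10 = -58
item=9: not <0, res = (-58)-9 = -67

-67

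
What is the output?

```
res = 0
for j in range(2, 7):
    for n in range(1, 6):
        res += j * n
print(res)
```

300

j=2,n=1: res = 0+2 = 2
j=2,n=2: res = 2+4 = 6
j=2,n=3: res = 6+6 = 12
j=2,n=4: res = 12+8 = 20
j=2,n=5: res = 20+10 = 30
j=3,n=1: res = 30+3 = 33
j=3,n=2: res = 33+6 = 39
j=3,n=3: res = 39+9 = 48
j=3,n=4: res = 48+12 = 60
j=3,n=5: res = 60+15 = 75
j=4,n=1: res = 75+4 = 79
j=4,n=2: res = 79+8 = 87
j=4,n=3: res = 87+12 = 99
j=4,n=4: res = 99+16 = 115
j=4,n=5: res = 115+20 = 135
j=5,n=1: res = 135+5 = 140
j=5,n=2: res = 140+10 = 150
j=5,n=3: res = 150+15 = 165
j=5,n=4: res = 165+20 = 185
j=5,n=5: res = 185+25 = 210
j=6,n=1: res = 210+6 = 216
j=6,n=2: res = 216+12 = 228
j=6,n=3: res = 228+18 = 246
j=6,n=4: res = 246+24 = 270
j=6,n=5: res = 270+30 = 300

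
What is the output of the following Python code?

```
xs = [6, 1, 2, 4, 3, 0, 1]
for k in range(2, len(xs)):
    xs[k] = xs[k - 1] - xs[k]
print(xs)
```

[6, 1, -1, -5, -8, -8, -9]

k=2: xs[2] = 1-2 = -1 → [6, 1, -1, 4, 3, 0, 1]
k=3: xs[3] = (-1)-4 = -5 → [6, 1, -1, -5, 3, 0, 1]
k=4: xs[4] = (-5)-3 = -8 → [6, 1, -1, -5, -8, 0, 1]
k=5: xs[5] = (-8)-0 = -8 → [6, 1, -1, -5, -8, -8, 1]
k=6: xs[6] = (-8)-1 = -9 → [6, 1, -1, -5, -8, -8, -9]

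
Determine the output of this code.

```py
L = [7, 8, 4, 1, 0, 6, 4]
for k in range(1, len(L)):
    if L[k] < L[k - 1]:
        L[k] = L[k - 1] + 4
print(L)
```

[7, 8, 12, 16, 20, 24, 28]

k=1: 8>=7, unchanged → [7, 8, 4, 1, 0, 6, 4]
k=2: 4<8, L[2] = 8+4 = 12 → [7, 8, 12, 1, 0, 6, 4]
k=3: 1<12, L[3] = 12+4 = 16 → [7, 8, 12, 16, 0, 6, 4]
k=4: 0<16, L[4] = 16+4 = 20 → [7, 8, 12, 16, 20, 6, 4]
k=5: 6<20, L[5] = 20+4 = 24 → [7, 8, 12, 16, 20, 24, 4]
k=6: 4<24, L[6] = 24+4 = 28 → [7, 8, 12, 16, 20, 24, 28]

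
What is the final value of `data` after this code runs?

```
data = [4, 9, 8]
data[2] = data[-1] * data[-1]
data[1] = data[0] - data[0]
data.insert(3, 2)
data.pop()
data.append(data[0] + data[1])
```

data[2] = data[-1]*data[-1] = 8*8 = 64 → [4, 9, 64]
data[1] = data[0]-data[0] = 4-4 = 0 → [4, 0, 64]
insert 2 at 3 → [4, 0, 64, 2]
pop() removes 2 → [4, 0, 64]
append data[0]+data[1] = 4+0 = 4 → [4, 0, 64, 4]

[4, 0, 64, 4]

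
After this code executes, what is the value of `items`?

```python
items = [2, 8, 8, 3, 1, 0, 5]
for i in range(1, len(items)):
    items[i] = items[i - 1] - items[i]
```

[2, -6, -14, -17, -18, -18, -23]

i=1: items[1] = 2-8 = -6 → [2, -6, 8, 3, 1, 0, 5]
i=2: items[2] = (-6)-8 = -14 → [2, -6, -14, 3, 1, 0, 5]
i=3: items[3] = (-14)-3 = -17 → [2, -6, -14, -17, 1, 0, 5]
i=4: items[4] = (-17)-1 = -18 → [2, -6, -14, -17, -18, 0, 5]
i=5: items[5] = (-18)-0 = -18 → [2, -6, -14, -17, -18, -18, 5]
i=6: items[6] = (-18)-5 = -23 → [2, -6, -14, -17, -18, -18, -23]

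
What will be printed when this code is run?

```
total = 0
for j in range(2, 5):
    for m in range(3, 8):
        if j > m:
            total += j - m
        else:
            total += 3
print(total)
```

j=2,m=3: not 2>3, total = 0+3 = 3
j=2,m=4: not 2>4, total = 3+3 = 6
j=2,m=5: not 2>5, total = 6+3 = 9
j=2,m=6: not 2>6, total = 9+3 = 12
j=2,m=7: not 2>7, total = 12+3 = 15
j=3,m=3: not 3>3, total = 15+3 = 18
j=3,m=4: not 3>4, total = 18+3 = 21
j=3,m=5: not 3>5, total = 21+3 = 24
j=3,m=6: not 3>6, total = 24+3 = 27
j=3,m=7: not 3>7, total = 27+3 = 30
j=4,m=3: 4>3, total = 30+1 = 31
j=4,m=4: not 4>4, total = 31+3 = 34
j=4,m=5: not 4>5, total = 34+3 = 37
j=4,m=6: not 4>6, total = 37+3 = 40
j=4,m=7: not 4>7, total = 40+3 = 43

43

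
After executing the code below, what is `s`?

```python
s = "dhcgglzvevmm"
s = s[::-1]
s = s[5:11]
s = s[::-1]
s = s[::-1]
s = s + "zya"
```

'zlggchzya'

reverse → 'mmvevzlggchd'
slice [5:11] → 'zlggch'
reverse → 'hcgglz'
reverse → 'zlggch'
+ 'zya' → 'zlggchzya'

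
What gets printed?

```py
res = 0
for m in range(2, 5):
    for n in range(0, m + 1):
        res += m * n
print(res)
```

m=2,n=0: res = 0+0 = 0
m=2,n=1: res = 0+2 = 2
m=2,n=2: res = 2+4 = 6
m=3,n=0: res = 6+0 = 6
m=3,n=1: res = 6+3 = 9
m=3,n=2: res = 9+6 = 15
m=3,n=3: res = 15+9 = 24
m=4,n=0: res = 24+0 = 24
m=4,n=1: res = 24+4 = 28
m=4,n=2: res = 28+8 = 36
m=4,n=3: res = 36+12 = 48
m=4,n=4: res = 48+16 = 64

64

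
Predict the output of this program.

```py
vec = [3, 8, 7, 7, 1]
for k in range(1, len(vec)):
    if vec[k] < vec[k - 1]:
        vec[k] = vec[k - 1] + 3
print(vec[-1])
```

17

k=1: 8>=3, unchanged → [3, 8, 7, 7, 1]
k=2: 7<8, vec[2] = 8+3 = 11 → [3, 8, 11, 7, 1]
k=3: 7<11, vec[3] = 11+3 = 14 → [3, 8, 11, 14, 1]
k=4: 1<14, vec[4] = 14+3 = 17 → [3, 8, 11, 14, 17]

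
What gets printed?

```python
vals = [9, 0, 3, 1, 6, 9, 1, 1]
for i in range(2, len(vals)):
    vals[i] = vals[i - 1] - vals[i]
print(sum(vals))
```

-68

i=2: vals[2] = 0-3 = -3 → [9, 0, -3, 1, 6, 9, 1, 1]
i=3: vals[3] = (-3)-1 = -4 → [9, 0, -3, -4, 6, 9, 1, 1]
i=4: vals[4] = (-4)-6 = -10 → [9, 0, -3, -4, -10, 9, 1, 1]
i=5: vals[5] = (-10)-9 = -19 → [9, 0, -3, -4, -10, -19, 1, 1]
i=6: vals[6] = (-19)-1 = -20 → [9, 0, -3, -4, -10, -19, -20, 1]
i=7: vals[7] = (-20)-1 = -21 → [9, 0, -3, -4, -10, -19, -20, -21]
sum = -68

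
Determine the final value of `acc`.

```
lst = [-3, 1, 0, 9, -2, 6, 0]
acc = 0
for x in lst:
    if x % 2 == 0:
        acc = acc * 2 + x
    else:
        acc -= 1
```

x=-3: not even, acc = 0-1 = -1
x=1: not even, acc = (-1)-1 = -2
x=0: even, acc = (-2)*2+0 = -4
x=9: not even, acc = (-4)-1 = -5
x=-2: even, acc = (-5)*2+(-2) = -12
x=6: even, acc = (-12)*2+6 = -18
x=0: even, acc = (-18)*2+0 = -36

-36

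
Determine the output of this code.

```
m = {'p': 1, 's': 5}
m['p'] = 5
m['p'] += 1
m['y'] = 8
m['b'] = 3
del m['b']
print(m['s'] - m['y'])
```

m['p'] = 5 → {'p': 5, 's': 5}
m['p'] = 5+1 = 6 → {'p': 6, 's': 5}
m['y'] = 8 → {'p': 6, 's': 5, 'y': 8}
m['b'] = 3 → {'p': 6, 's': 5, 'y': 8, 'b': 3}
del 'b' → {'p': 6, 's': 5, 'y': 8}
m['s']-m['y'] = 5-8 = -3

-3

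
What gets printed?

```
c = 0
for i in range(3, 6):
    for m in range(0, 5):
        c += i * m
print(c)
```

120

i=3,m=0: c = 0+0 = 0
i=3,m=1: c = 0+3 = 3
i=3,m=2: c = 3+6 = 9
i=3,m=3: c = 9+9 = 18
i=3,m=4: c = 18+12 = 30
i=4,m=0: c = 30+0 = 30
i=4,m=1: c = 30+4 = 34
i=4,m=2: c = 34+8 = 42
i=4,m=3: c = 42+12 = 54
i=4,m=4: c = 54+16 = 70
i=5,m=0: c = 70+0 = 70
i=5,m=1: c = 70+5 = 75
i=5,m=2: c = 75+10 = 85
i=5,m=3: c = 85+15 = 100
i=5,m=4: c = 100+20 = 120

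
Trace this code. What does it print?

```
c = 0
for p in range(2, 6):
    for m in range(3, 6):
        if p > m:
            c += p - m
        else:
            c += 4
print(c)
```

p=2,m=3: not 2>3, c = 0+4 = 4
p=2,m=4: not 2>4, c = 4+4 = 8
p=2,m=5: not 2>5, c = 8+4 = 12
p=3,m=3: not 3>3, c = 12+4 = 16
p=3,m=4: not 3>4, c = 16+4 = 20
p=3,m=5: not 3>5, c = 20+4 = 24
p=4,m=3: 4>3, c = 24+1 = 25
p=4,m=4: not 4>4, c = 25+4 = 29
p=4,m=5: not 4>5, c = 29+4 = 33
p=5,m=3: 5>3, c = 33+2 = 35
p=5,m=4: 5>4, c = 35+1 = 36
p=5,m=5: not 5>5, c = 36+4 = 40

40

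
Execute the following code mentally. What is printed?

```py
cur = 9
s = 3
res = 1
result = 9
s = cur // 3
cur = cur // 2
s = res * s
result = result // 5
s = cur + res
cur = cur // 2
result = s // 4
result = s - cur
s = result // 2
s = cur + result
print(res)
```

s = 9//3 = 3
cur = 9//2 = 4
s = 1*3 = 3
result = 9//5 = 1
s = 4+1 = 5
cur = 4//2 = 2
result = 5//4 = 1
result = 5-2 = 3
s = 3//2 = 1
s = 2+3 = 5

1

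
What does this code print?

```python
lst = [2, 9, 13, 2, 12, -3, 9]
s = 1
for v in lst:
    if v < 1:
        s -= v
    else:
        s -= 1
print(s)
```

-2

v=2: not <1, s = 1-1 = 0
v=9: not <1, s = 0-1 = -1
v=13: not <1, s = (-1)-1 = -2
v=2: not <1, s = (-2)-1 = -3
v=12: not <1, s = (-3)-1 = -4
v=-3: <1, s = (-4)-(-3) = -1
v=9: not <1, s = (-1)-1 = -2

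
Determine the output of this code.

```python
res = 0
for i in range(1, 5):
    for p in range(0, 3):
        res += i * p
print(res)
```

30

i=1,p=0: res = 0+0 = 0
i=1,p=1: res = 0+1 = 1
i=1,p=2: res = 1+2 = 3
i=2,p=0: res = 3+0 = 3
i=2,p=1: res = 3+2 = 5
i=2,p=2: res = 5+4 = 9
i=3,p=0: res = 9+0 = 9
i=3,p=1: res = 9+3 = 12
i=3,p=2: res = 12+6 = 18
i=4,p=0: res = 18+0 = 18
i=4,p=1: res = 18+4 = 22
i=4,p=2: res = 22+8 = 30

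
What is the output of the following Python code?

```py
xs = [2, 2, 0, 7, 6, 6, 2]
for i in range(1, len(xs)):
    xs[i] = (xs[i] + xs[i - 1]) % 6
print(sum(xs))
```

i=1: xs[1] = (2+2)%6 = 4 → [2, 4, 0, 7, 6, 6, 2]
i=2: xs[2] = (0+4)%6 = 4 → [2, 4, 4, 7, 6, 6, 2]
i=3: xs[3] = (7+4)%6 = 5 → [2, 4, 4, 5, 6, 6, 2]
i=4: xs[4] = (6+5)%6 = 5 → [2, 4, 4, 5, 5, 6, 2]
i=5: xs[5] = (6+5)%6 = 5 → [2, 4, 4, 5, 5, 5, 2]
i=6: xs[6] = (2+5)%6 = 1 → [2, 4, 4, 5, 5, 5, 1]
sum = 26

26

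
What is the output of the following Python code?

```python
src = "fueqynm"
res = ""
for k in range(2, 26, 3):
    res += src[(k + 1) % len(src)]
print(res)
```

qmenuyfq

k=2: add src[3]='q' → 'q'
k=5: add src[6]='m' → 'qm'
k=8: add src[2]='e' → 'qme'
k=11: add src[5]='n' → 'qmen'
k=14: add src[1]='u' → 'qmenu'
k=17: add src[4]='y' → 'qmenuy'
k=20: add src[0]='f' → 'qmenuyf'
k=23: add src[3]='q' → 'qmenuyfq'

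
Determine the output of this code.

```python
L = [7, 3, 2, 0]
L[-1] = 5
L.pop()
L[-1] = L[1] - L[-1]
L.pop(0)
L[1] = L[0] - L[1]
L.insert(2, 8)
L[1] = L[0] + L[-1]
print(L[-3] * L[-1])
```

L[-1] = 5 → [7, 3, 2, 5]
pop() removes 5 → [7, 3, 2]
L[-1] = L[1]-L[-1] = 3-2 = 1 → [7, 3, 1]
pop(0) removes 7 → [3, 1]
L[1] = L[0]-L[1] = 3-1 = 2 → [3, 2]
insert 8 at 2 → [3, 2, 8]
L[1] = L[0]+L[-1] = 3+8 = 11 → [3, 11, 8]
L[-3]*L[-1] = 3*8 = 24

24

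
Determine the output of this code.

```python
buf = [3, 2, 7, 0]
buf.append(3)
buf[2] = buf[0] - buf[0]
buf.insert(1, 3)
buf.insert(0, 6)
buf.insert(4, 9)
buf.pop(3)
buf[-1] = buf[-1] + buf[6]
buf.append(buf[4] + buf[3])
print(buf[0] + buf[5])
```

append 3 → [3, 2, 7, 0, 3]
buf[2] = buf[0]-buf[0] = 3-3 = 0 → [3, 2, 0, 0, 3]
insert 3 at 1 → [3, 3, 2, 0, 0, 3]
insert 6 at 0 → [6, 3, 3, 2, 0, 0, 3]
insert 9 at 4 → [6, 3, 3, 2, 9, 0, 0, 3]
pop(3) removes 2 → [6, 3, 3, 9, 0, 0, 3]
buf[-1] = buf[-1]+buf[6] = 3+3 = 6 → [6, 3, 3, 9, 0, 0, 6]
append buf[4]+buf[3] = 0+9 = 9 → [6, 3, 3, 9, 0, 0, 6, 9]
buf[0]+buf[5] = 6+0 = 6

6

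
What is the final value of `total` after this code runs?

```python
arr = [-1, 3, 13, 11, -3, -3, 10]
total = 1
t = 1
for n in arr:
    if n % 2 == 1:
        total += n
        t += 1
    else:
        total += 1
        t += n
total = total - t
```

5

n=-1: odd, total = 1+(-1) = 0; t=2
n=3: odd, total = 0+3 = 3; t=3
n=13: odd, total = 3+13 = 16; t=4
n=11: odd, total = 16+11 = 27; t=5
n=-3: odd, total = 27+(-3) = 24; t=6
n=-3: odd, total = 24+(-3) = 21; t=7
n=10: not odd, total = 21+1 = 22; t=17
total-t = 22-17 = 5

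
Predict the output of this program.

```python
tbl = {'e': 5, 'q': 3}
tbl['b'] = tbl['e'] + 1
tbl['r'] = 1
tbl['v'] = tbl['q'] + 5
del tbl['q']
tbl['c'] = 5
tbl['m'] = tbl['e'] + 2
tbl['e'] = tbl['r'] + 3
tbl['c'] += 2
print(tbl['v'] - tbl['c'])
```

tbl['b'] = tbl['e']+1 = 6 → {'e': 5, 'q': 3, 'b': 6}
tbl['r'] = 1 → {'e': 5, 'q': 3, 'b': 6, 'r': 1}
tbl['v'] = tbl['q']+5 = 8 → {'e': 5, 'q': 3, 'b': 6, 'r': 1, 'v': 8}
del 'q' → {'e': 5, 'b': 6, 'r': 1, 'v': 8}
tbl['c'] = 5 → {'e': 5, 'b': 6, 'r': 1, 'v': 8, 'c': 5}
tbl['m'] = tbl['e']+2 = 7 → {'e': 5, 'b': 6, 'r': 1, 'v': 8, 'c': 5, 'm': 7}
tbl['e'] = tbl['r']+3 = 4 → {'e': 4, 'b': 6, 'r': 1, 'v': 8, 'c': 5, 'm': 7}
tbl['c'] = 5+2 = 7 → {'e': 4, 'b': 6, 'r': 1, 'v': 8, 'c': 7, 'm': 7}
tbl['v']-tbl['c'] = 8-7 = 1

1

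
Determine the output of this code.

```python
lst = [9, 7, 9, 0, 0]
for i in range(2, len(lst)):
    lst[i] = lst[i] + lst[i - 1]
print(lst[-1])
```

i=2: lst[2] = 9+7 = 16 → [9, 7, 16, 0, 0]
i=3: lst[3] = 0+16 = 16 → [9, 7, 16, 16, 0]
i=4: lst[4] = 0+16 = 16 → [9, 7, 16, 16, 16]

16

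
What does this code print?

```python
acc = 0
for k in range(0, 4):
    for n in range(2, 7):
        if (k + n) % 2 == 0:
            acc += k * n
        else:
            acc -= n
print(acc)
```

16

k=0,n=2: even sum, acc = 0+0 = 0
k=0,n=3: odd sum, acc = 0-3 = -3
k=0,n=4: even sum, acc = (-3)+0 = -3
k=0,n=5: odd sum, acc = (-3)-5 = -8
k=0,n=6: even sum, acc = (-8)+0 = -8
k=1,n=2: odd sum, acc = (-8)-2 = -10
k=1,n=3: even sum, acc = (-10)+3 = -7
k=1,n=4: odd sum, acc = (-7)-4 = -11
k=1,n=5: even sum, acc = (-11)+5 = -6
k=1,n=6: odd sum, acc = (-6)-6 = -12
k=2,n=2: even sum, acc = (-12)+4 = -8
k=2,n=3: odd sum, acc = (-8)-3 = -11
k=2,n=4: even sum, acc = (-11)+8 = -3
k=2,n=5: odd sum, acc = (-3)-5 = -8
k=2,n=6: even sum, acc = (-8)+12 = 4
k=3,n=2: odd sum, acc = 4-2 = 2
k=3,n=3: even sum, acc = 2+9 = 11
k=3,n=4: odd sum, acc = 11-4 = 7
k=3,n=5: even sum, acc = 7+15 = 22
k=3,n=6: odd sum, acc = 22-6 = 16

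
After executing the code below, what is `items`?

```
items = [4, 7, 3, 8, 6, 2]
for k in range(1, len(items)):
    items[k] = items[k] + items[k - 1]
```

[4, 11, 14, 22, 28, 30]

k=1: items[1] = 7+4 = 11 → [4, 11, 3, 8, 6, 2]
k=2: items[2] = 3+11 = 14 → [4, 11, 14, 8, 6, 2]
k=3: items[3] = 8+14 = 22 → [4, 11, 14, 22, 6, 2]
k=4: items[4] = 6+22 = 28 → [4, 11, 14, 22, 28, 2]
k=5: items[5] = 2+28 = 30 → [4, 11, 14, 22, 28, 30]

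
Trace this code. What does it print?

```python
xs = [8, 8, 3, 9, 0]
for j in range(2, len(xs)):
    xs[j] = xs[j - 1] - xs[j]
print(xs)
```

j=2: xs[2] = 8-3 = 5 → [8, 8, 5, 9, 0]
j=3: xs[3] = 5-9 = -4 → [8, 8, 5, -4, 0]
j=4: xs[4] = (-4)-0 = -4 → [8, 8, 5, -4, -4]

[8, 8, 5, -4, -4]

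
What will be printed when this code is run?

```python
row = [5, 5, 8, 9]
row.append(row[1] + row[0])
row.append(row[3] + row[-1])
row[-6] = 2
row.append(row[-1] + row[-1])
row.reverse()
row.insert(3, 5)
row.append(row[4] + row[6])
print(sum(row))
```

append row[1]+row[0] = 5+5 = 10 → [5, 5, 8, 9, 10]
append row[3]+row[-1] = 9+10 = 19 → [5, 5, 8, 9, 10, 19]
row[-6] = 2 → [2, 5, 8, 9, 10, 19]
append row[-1]+row[-1] = 19+19 = 38 → [2, 5, 8, 9, 10, 19, 38]
reverse → [38, 19, 10, 9, 8, 5, 2]
insert 5 at 3 → [38, 19, 10, 5, 9, 8, 5, 2]
append row[4]+row[6] = 9+5 = 14 → [38, 19, 10, 5, 9, 8, 5, 2, 14]
sum = 110

110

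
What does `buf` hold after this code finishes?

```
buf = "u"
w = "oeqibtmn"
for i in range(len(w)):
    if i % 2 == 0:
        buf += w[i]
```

'uoqbm'

i=0: add 'o' → 'uo'
i=1: skip
i=2: add 'q' → 'uoq'
i=3: skip
i=4: add 'b' → 'uoqb'
i=5: skip
i=6: add 'm' → 'uoqbm'
i=7: skip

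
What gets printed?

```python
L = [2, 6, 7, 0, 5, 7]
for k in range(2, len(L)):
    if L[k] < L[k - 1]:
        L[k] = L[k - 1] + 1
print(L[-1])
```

10

k=2: 7>=6, unchanged → [2, 6, 7, 0, 5, 7]
k=3: 0<7, L[3] = 7+1 = 8 → [2, 6, 7, 8, 5, 7]
k=4: 5<8, L[4] = 8+1 = 9 → [2, 6, 7, 8, 9, 7]
k=5: 7<9, L[5] = 9+1 = 10 → [2, 6, 7, 8, 9, 10]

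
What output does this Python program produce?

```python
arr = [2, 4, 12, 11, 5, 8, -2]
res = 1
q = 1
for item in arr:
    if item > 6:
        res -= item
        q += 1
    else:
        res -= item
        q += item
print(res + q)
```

item=2: not >6, res = 1-2 = -1; q=3
item=4: not >6, res = (-1)-4 = -5; q=7
item=12: >6, res = (-5)-12 = -17; q=8
item=11: >6, res = (-17)-11 = -28; q=9
item=5: not >6, res = (-28)-5 = -33; q=14
item=8: >6, res = (-33)-8 = -41; q=15
item=-2: not >6, res = (-41)-(-2) = -39; q=13
res+q = (-39)+13 = -26

-26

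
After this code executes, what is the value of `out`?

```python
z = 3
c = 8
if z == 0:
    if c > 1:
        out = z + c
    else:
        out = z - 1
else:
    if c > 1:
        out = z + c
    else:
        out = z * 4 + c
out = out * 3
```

z=3, c=8
z == 0 is False; c > 1 is True
→ out = z + c = 11
out = 11*3 = 33

33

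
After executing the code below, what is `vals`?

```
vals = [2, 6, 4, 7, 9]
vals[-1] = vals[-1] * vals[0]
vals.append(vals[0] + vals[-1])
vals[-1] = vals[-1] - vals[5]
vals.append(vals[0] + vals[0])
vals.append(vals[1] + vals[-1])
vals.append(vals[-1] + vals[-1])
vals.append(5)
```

[2, 6, 4, 7, 18, 0, 4, 10, 20, 5]

vals[-1] = vals[-1]*vals[0] = 9*2 = 18 → [2, 6, 4, 7, 18]
append vals[0]+vals[-1] = 2+18 = 20 → [2, 6, 4, 7, 18, 20]
vals[-1] = vals[-1]-vals[5] = 20-20 = 0 → [2, 6, 4, 7, 18, 0]
append vals[0]+vals[0] = 2+2 = 4 → [2, 6, 4, 7, 18, 0, 4]
append vals[1]+vals[-1] = 6+4 = 10 → [2, 6, 4, 7, 18, 0, 4, 10]
append vals[-1]+vals[-1] = 10+10 = 20 → [2, 6, 4, 7, 18, 0, 4, 10, 20]
append 5 → [2, 6, 4, 7, 18, 0, 4, 10, 20, 5]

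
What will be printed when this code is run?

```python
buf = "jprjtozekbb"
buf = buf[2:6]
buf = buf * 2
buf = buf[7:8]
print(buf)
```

slice [2:6] → 'rjto'
repeat ×2 → 'rjtorjto'
slice [7:8] → 'o'

o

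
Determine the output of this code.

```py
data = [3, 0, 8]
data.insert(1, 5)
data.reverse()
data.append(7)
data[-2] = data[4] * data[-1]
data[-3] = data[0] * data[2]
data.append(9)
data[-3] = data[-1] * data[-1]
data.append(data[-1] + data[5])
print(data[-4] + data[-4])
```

162

insert 5 at 1 → [3, 5, 0, 8]
reverse → [8, 0, 5, 3]
append 7 → [8, 0, 5, 3, 7]
data[-2] = data[4]*data[-1] = 7*7 = 49 → [8, 0, 5, 49, 7]
data[-3] = data[0]*data[2] = 8*5 = 40 → [8, 0, 40, 49, 7]
append 9 → [8, 0, 40, 49, 7, 9]
data[-3] = data[-1]*data[-1] = 9*9 = 81 → [8, 0, 40, 81, 7, 9]
append data[-1]+data[5] = 9+9 = 18 → [8, 0, 40, 81, 7, 9, 18]
data[-4]+data[-4] = 81+81 = 162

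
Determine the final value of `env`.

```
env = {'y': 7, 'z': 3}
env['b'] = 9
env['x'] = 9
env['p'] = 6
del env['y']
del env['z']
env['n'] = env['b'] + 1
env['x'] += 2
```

{'b': 9, 'x': 11, 'p': 6, 'n': 10}

env['b'] = 9 → {'y': 7, 'z': 3, 'b': 9}
env['x'] = 9 → {'y': 7, 'z': 3, 'b': 9, 'x': 9}
env['p'] = 6 → {'y': 7, 'z': 3, 'b': 9, 'x': 9, 'p': 6}
del 'y' → {'z': 3, 'b': 9, 'x': 9, 'p': 6}
del 'z' → {'b': 9, 'x': 9, 'p': 6}
env['n'] = env['b']+1 = 10 → {'b': 9, 'x': 9, 'p': 6, 'n': 10}
env['x'] = 9+2 = 11 → {'b': 9, 'x': 11, 'p': 6, 'n': 10}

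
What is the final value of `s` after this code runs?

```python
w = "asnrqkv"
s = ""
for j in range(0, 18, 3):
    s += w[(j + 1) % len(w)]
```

j=0: add w[1]='s' → 's'
j=3: add w[4]='q' → 'sq'
j=6: add w[0]='a' → 'sqa'
j=9: add w[3]='r' → 'sqar'
j=12: add w[6]='v' → 'sqarv'
j=15: add w[2]='n' → 'sqarvn'

'sqarvn'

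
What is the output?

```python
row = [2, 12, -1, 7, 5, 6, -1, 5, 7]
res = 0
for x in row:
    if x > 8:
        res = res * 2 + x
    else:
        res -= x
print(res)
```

-20

x=2: not >8, res = 0-2 = -2
x=12: >8, res = (-2)*2+12 = 8
x=-1: not >8, res = 8-(-1) = 9
x=7: not >8, res = 9-7 = 2
x=5: not >8, res = 2-5 = -3
x=6: not >8, res = (-3)-6 = -9
x=-1: not >8, res = (-9)-(-1) = -8
x=5: not >8, res = (-8)-5 = -13
x=7: not >8, res = (-13)-7 = -20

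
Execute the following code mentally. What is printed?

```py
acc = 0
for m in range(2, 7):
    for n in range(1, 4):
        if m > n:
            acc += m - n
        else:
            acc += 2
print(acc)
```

37

m=2,n=1: 2>1, acc = 0+1 = 1
m=2,n=2: not 2>2, acc = 1+2 = 3
m=2,n=3: not 2>3, acc = 3+2 = 5
m=3,n=1: 3>1, acc = 5+2 = 7
m=3,n=2: 3>2, acc = 7+1 = 8
m=3,n=3: not 3>3, acc = 8+2 = 10
m=4,n=1: 4>1, acc = 10+3 = 13
m=4,n=2: 4>2, acc = 13+2 = 15
m=4,n=3: 4>3, acc = 15+1 = 16
m=5,n=1: 5>1, acc = 16+4 = 20
m=5,n=2: 5>2, acc = 20+3 = 23
m=5,n=3: 5>3, acc = 23+2 = 25
m=6,n=1: 6>1, acc = 25+5 = 30
m=6,n=2: 6>2, acc = 30+4 = 34
m=6,n=3: 6>3, acc = 34+3 = 37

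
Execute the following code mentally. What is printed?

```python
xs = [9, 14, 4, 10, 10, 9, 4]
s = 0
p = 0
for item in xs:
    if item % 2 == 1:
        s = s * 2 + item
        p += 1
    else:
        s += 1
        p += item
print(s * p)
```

1584

item=9: odd, s = 0*2+9 = 9; p=1
item=14: not odd, s = 9+1 = 10; p=15
item=4: not odd, s = 10+1 = 11; p=19
item=10: not odd, s = 11+1 = 12; p=29
item=10: not odd, s = 12+1 = 13; p=39
item=9: odd, s = 13*2+9 = 35; p=40
item=4: not odd, s = 35+1 = 36; p=44
s*p = 36*44 = 1584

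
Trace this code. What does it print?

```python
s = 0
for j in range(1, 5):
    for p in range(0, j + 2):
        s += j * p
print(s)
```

j=1,p=0: s = 0+0 = 0
j=1,p=1: s = 0+1 = 1
j=1,p=2: s = 1+2 = 3
j=2,p=0: s = 3+0 = 3
j=2,p=1: s = 3+2 = 5
j=2,p=2: s = 5+4 = 9
j=2,p=3: s = 9+6 = 15
j=3,p=0: s = 15+0 = 15
j=3,p=1: s = 15+3 = 18
j=3,p=2: s = 18+6 = 24
j=3,p=3: s = 24+9 = 33
j=3,p=4: s = 33+12 = 45
j=4,p=0: s = 45+0 = 45
j=4,p=1: s = 45+4 = 49
j=4,p=2: s = 49+8 = 57
j=4,p=3: s = 57+12 = 69
j=4,p=4: s = 69+16 = 85
j=4,p=5: s = 85+20 = 105

105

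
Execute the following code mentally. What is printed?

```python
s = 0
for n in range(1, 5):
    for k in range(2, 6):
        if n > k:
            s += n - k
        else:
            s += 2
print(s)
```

n=1,k=2: not 1>2, s = 0+2 = 2
n=1,k=3: not 1>3, s = 2+2 = 4
n=1,k=4: not 1>4, s = 4+2 = 6
n=1,k=5: not 1>5, s = 6+2 = 8
n=2,k=2: not 2>2, s = 8+2 = 10
n=2,k=3: not 2>3, s = 10+2 = 12
n=2,k=4: not 2>4, s = 12+2 = 14
n=2,k=5: not 2>5, s = 14+2 = 16
n=3,k=2: 3>2, s = 16+1 = 17
n=3,k=3: not 3>3, s = 17+2 = 19
n=3,k=4: not 3>4, s = 19+2 = 21
n=3,k=5: not 3>5, s = 21+2 = 23
n=4,k=2: 4>2, s = 23+2 = 25
n=4,k=3: 4>3, s = 25+1 = 26
n=4,k=4: not 4>4, s = 26+2 = 28
n=4,k=5: not 4>5, s = 28+2 = 30

30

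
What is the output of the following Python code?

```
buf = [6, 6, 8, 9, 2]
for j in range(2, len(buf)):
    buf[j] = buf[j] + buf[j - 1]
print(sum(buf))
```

j=2: buf[2] = 8+6 = 14 → [6, 6, 14, 9, 2]
j=3: buf[3] = 9+14 = 23 → [6, 6, 14, 23, 2]
j=4: buf[4] = 2+23 = 25 → [6, 6, 14, 23, 25]
sum = 74

74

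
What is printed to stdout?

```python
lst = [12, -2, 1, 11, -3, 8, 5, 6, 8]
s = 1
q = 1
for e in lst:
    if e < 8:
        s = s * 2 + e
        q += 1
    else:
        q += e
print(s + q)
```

57

e=12: not <8; q=13
e=-2: <8, s = 1*2+(-2) = 0; q=14
e=1: <8, s = 0*2+1 = 1; q=15
e=11: not <8; q=26
e=-3: <8, s = 1*2+(-3) = -1; q=27
e=8: not <8; q=35
e=5: <8, s = (-1)*2+5 = 3; q=36
e=6: <8, s = 3*2+6 = 12; q=37
e=8: not <8; q=45
s+q = 12+45 = 57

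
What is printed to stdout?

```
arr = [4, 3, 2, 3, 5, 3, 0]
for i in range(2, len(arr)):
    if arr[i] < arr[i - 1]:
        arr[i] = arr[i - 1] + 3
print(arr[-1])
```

18

i=2: 2<3, arr[2] = 3+3 = 6 → [4, 3, 6, 3, 5, 3, 0]
i=3: 3<6, arr[3] = 6+3 = 9 → [4, 3, 6, 9, 5, 3, 0]
i=4: 5<9, arr[4] = 9+3 = 12 → [4, 3, 6, 9, 12, 3, 0]
i=5: 3<12, arr[5] = 12+3 = 15 → [4, 3, 6, 9, 12, 15, 0]
i=6: 0<15, arr[6] = 15+3 = 18 → [4, 3, 6, 9, 12, 15, 18]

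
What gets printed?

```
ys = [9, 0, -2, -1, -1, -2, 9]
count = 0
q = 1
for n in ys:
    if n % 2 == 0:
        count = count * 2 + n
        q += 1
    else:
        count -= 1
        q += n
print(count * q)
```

n=9: not even, count = 0-1 = -1; q=10
n=0: even, count = (-1)*2+0 = -2; q=11
n=-2: even, count = (-2)*2+(-2) = -6; q=12
n=-1: not even, count = (-6)-1 = -7; q=11
n=-1: not even, count = (-7)-1 = -8; q=10
n=-2: even, count = (-8)*2+(-2) = -18; q=11
n=9: not even, count = (-18)-1 = -19; q=20
count*q = (-19)*20 = -380

-380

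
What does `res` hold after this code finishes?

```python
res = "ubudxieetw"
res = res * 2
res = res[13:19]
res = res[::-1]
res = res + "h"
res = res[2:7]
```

'eixdh'

repeat ×2 → 'ubudxieetwubudxieetw'
slice [13:19] → 'dxieet'
reverse → 'teeixd'
+ 'h' → 'teeixdh'
slice [2:7] → 'eixdh'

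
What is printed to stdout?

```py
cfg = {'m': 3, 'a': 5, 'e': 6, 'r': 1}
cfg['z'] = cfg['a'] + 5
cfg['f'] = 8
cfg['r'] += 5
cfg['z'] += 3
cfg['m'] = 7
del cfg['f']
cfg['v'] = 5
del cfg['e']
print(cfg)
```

cfg['z'] = cfg['a']+5 = 10 → {'m': 3, 'a': 5, 'e': 6, 'r': 1, 'z': 10}
cfg['f'] = 8 → {'m': 3, 'a': 5, 'e': 6, 'r': 1, 'z': 10, 'f': 8}
cfg['r'] = 1+5 = 6 → {'m': 3, 'a': 5, 'e': 6, 'r': 6, 'z': 10, 'f': 8}
cfg['z'] = 10+3 = 13 → {'m': 3, 'a': 5, 'e': 6, 'r': 6, 'z': 13, 'f': 8}
cfg['m'] = 7 → {'m': 7, 'a': 5, 'e': 6, 'r': 6, 'z': 13, 'f': 8}
del 'f' → {'m': 7, 'a': 5, 'e': 6, 'r': 6, 'z': 13}
cfg['v'] = 5 → {'m': 7, 'a': 5, 'e': 6, 'r': 6, 'z': 13, 'v': 5}
del 'e' → {'m': 7, 'a': 5, 'r': 6, 'z': 13, 'v': 5}

{'m': 7, 'a': 5, 'r': 6, 'z': 13, 'v': 5}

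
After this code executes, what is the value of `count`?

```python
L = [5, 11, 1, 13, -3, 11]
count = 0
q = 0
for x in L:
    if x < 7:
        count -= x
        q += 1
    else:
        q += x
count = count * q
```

x=5: <7, count = 0-5 = -5; q=1
x=11: not <7; q=12
x=1: <7, count = (-5)-1 = -6; q=13
x=13: not <7; q=26
x=-3: <7, count = (-6)-(-3) = -3; q=27
x=11: not <7; q=38
count*q = (-3)*38 = -114

-114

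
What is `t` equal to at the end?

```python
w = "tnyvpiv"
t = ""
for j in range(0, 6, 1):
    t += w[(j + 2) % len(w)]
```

'yvpivt'

j=0: add w[2]='y' → 'y'
j=1: add w[3]='v' → 'yv'
j=2: add w[4]='p' → 'yvp'
j=3: add w[5]='i' → 'yvpi'
j=4: add w[6]='v' → 'yvpiv'
j=5: add w[0]='t' → 'yvpivt'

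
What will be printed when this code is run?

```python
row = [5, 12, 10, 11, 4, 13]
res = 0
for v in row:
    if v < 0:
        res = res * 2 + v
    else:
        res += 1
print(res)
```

v=5: not <0, res = 0+1 = 1
v=12: not <0, res = 1+1 = 2
v=10: not <0, res = 2+1 = 3
v=11: not <0, res = 3+1 = 4
v=4: not <0, res = 4+1 = 5
v=13: not <0, res = 5+1 = 6

6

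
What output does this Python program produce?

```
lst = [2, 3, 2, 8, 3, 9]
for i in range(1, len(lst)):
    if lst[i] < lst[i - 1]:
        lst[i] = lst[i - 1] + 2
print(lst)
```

i=1: 3>=2, unchanged → [2, 3, 2, 8, 3, 9]
i=2: 2<3, lst[2] = 3+2 = 5 → [2, 3, 5, 8, 3, 9]
i=3: 8>=5, unchanged → [2, 3, 5, 8, 3, 9]
i=4: 3<8, lst[4] = 8+2 = 10 → [2, 3, 5, 8, 10, 9]
i=5: 9<10, lst[5] = 10+2 = 12 → [2, 3, 5, 8, 10, 12]

[2, 3, 5, 8, 10, 12]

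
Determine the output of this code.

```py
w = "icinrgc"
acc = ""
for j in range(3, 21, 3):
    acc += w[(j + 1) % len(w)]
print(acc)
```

j=3: add w[4]='r' → 'r'
j=6: add w[0]='i' → 'ri'
j=9: add w[3]='n' → 'rin'
j=12: add w[6]='c' → 'rinc'
j=15: add w[2]='i' → 'rinci'
j=18: add w[5]='g' → 'rincig'

rincig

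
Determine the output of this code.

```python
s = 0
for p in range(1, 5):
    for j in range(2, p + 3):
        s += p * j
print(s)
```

p=1,j=2: s = 0+2 = 2
p=1,j=3: s = 2+3 = 5
p=2,j=2: s = 5+4 = 9
p=2,j=3: s = 9+6 = 15
p=2,j=4: s = 15+8 = 23
p=3,j=2: s = 23+6 = 29
p=3,j=3: s = 29+9 = 38
p=3,j=4: s = 38+12 = 50
p=3,j=5: s = 50+15 = 65
p=4,j=2: s = 65+8 = 73
p=4,j=3: s = 73+12 = 85
p=4,j=4: s = 85+16 = 101
p=4,j=5: s = 101+20 = 121
p=4,j=6: s = 121+24 = 145

145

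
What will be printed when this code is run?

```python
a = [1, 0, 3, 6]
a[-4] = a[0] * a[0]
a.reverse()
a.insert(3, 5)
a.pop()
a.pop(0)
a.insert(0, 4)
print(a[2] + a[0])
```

4

a[-4] = a[0]*a[0] = 1*1 = 1 → [1, 0, 3, 6]
reverse → [6, 3, 0, 1]
insert 5 at 3 → [6, 3, 0, 5, 1]
pop() removes 1 → [6, 3, 0, 5]
pop(0) removes 6 → [3, 0, 5]
insert 4 at 0 → [4, 3, 0, 5]
a[2]+a[0] = 0+4 = 4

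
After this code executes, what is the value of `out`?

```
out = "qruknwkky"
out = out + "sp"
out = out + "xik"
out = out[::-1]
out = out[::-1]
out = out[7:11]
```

+ 'sp' → 'qruknwkkysp'
+ 'xik' → 'qruknwkkyspxik'
reverse → 'kixpsykkwnkurq'
reverse → 'qruknwkkyspxik'
slice [7:11] → 'kysp'

'kysp'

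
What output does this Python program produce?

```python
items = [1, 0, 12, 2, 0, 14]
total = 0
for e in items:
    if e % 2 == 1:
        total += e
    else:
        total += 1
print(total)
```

6

e=1: odd, total = 0+1 = 1
e=0: not odd, total = 1+1 = 2
e=12: not odd, total = 2+1 = 3
e=2: not odd, total = 3+1 = 4
e=0: not odd, total = 4+1 = 5
e=14: not odd, total = 5+1 = 6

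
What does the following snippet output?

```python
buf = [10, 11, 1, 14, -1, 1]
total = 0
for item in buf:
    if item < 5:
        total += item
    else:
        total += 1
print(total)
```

item=10: not <5, total = 0+1 = 1
item=11: not <5, total = 1+1 = 2
item=1: <5, total = 2+1 = 3
item=14: not <5, total = 3+1 = 4
item=-1: <5, total = 4+(-1) = 3
item=1: <5, total = 3+1 = 4

4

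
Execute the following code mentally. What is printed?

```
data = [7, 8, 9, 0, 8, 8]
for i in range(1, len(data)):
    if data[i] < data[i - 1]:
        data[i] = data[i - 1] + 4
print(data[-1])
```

i=1: 8>=7, unchanged → [7, 8, 9, 0, 8, 8]
i=2: 9>=8, unchanged → [7, 8, 9, 0, 8, 8]
i=3: 0<9, data[3] = 9+4 = 13 → [7, 8, 9, 13, 8, 8]
i=4: 8<13, data[4] = 13+4 = 17 → [7, 8, 9, 13, 17, 8]
i=5: 8<17, data[5] = 17+4 = 21 → [7, 8, 9, 13, 17, 21]

21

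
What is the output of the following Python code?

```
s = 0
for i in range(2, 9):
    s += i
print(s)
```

i=2: s = 0+2 = 2
i=3: s = 2+3 = 5
i=4: s = 5+4 = 9
i=5: s = 9+5 = 14
i=6: s = 14+6 = 20
i=7: s = 20+7 = 27
i=8: s = 27+8 = 35

35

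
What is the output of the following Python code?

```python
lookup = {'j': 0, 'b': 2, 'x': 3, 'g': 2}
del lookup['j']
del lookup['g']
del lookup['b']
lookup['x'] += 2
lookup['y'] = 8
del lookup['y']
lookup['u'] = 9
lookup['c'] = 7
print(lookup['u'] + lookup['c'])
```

16

del 'j' → {'b': 2, 'x': 3, 'g': 2}
del 'g' → {'b': 2, 'x': 3}
del 'b' → {'x': 3}
lookup['x'] = 3+2 = 5 → {'x': 5}
lookup['y'] = 8 → {'x': 5, 'y': 8}
del 'y' → {'x': 5}
lookup['u'] = 9 → {'x': 5, 'u': 9}
lookup['c'] = 7 → {'x': 5, 'u': 9, 'c': 7}
lookup['u']+lookup['c'] = 9+7 = 16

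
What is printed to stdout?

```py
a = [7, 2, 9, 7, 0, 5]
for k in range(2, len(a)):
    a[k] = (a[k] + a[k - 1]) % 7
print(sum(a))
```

k=2: a[2] = (9+2)%7 = 4 → [7, 2, 4, 7, 0, 5]
k=3: a[3] = (7+4)%7 = 4 → [7, 2, 4, 4, 0, 5]
k=4: a[4] = (0+4)%7 = 4 → [7, 2, 4, 4, 4, 5]
k=5: a[5] = (5+4)%7 = 2 → [7, 2, 4, 4, 4, 2]
sum = 23

23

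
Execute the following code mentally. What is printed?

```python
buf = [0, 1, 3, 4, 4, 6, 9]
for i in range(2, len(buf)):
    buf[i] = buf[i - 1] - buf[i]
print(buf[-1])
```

-25

i=2: buf[2] = 1-3 = -2 → [0, 1, -2, 4, 4, 6, 9]
i=3: buf[3] = (-2)-4 = -6 → [0, 1, -2, -6, 4, 6, 9]
i=4: buf[4] = (-6)-4 = -10 → [0, 1, -2, -6, -10, 6, 9]
i=5: buf[5] = (-10)-6 = -16 → [0, 1, -2, -6, -10, -16, 9]
i=6: buf[6] = (-16)-9 = -25 → [0, 1, -2, -6, -10, -16, -25]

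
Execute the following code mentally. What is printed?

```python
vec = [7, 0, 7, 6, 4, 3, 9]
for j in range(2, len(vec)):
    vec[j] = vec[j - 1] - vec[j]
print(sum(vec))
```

-79

j=2: vec[2] = 0-7 = -7 → [7, 0, -7, 6, 4, 3, 9]
j=3: vec[3] = (-7)-6 = -13 → [7, 0, -7, -13, 4, 3, 9]
j=4: vec[4] = (-13)-4 = -17 → [7, 0, -7, -13, -17, 3, 9]
j=5: vec[5] = (-17)-3 = -20 → [7, 0, -7, -13, -17, -20, 9]
j=6: vec[6] = (-20)-9 = -29 → [7, 0, -7, -13, -17, -20, -29]
sum = -79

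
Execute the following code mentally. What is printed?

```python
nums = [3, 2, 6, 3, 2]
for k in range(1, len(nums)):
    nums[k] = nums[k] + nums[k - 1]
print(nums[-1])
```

16

k=1: nums[1] = 2+3 = 5 → [3, 5, 6, 3, 2]
k=2: nums[2] = 6+5 = 11 → [3, 5, 11, 3, 2]
k=3: nums[3] = 3+11 = 14 → [3, 5, 11, 14, 2]
k=4: nums[4] = 2+14 = 16 → [3, 5, 11, 14, 16]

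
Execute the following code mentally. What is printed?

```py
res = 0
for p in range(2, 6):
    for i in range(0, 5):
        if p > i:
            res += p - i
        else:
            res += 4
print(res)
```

58

p=2,i=0: 2>0, res = 0+2 = 2
p=2,i=1: 2>1, res = 2+1 = 3
p=2,i=2: not 2>2, res = 3+4 = 7
p=2,i=3: not 2>3, res = 7+4 = 11
p=2,i=4: not 2>4, res = 11+4 = 15
p=3,i=0: 3>0, res = 15+3 = 18
p=3,i=1: 3>1, res = 18+2 = 20
p=3,i=2: 3>2, res = 20+1 = 21
p=3,i=3: not 3>3, res = 21+4 = 25
p=3,i=4: not 3>4, res = 25+4 = 29
p=4,i=0: 4>0, res = 29+4 = 33
p=4,i=1: 4>1, res = 33+3 = 36
p=4,i=2: 4>2, res = 36+2 = 38
p=4,i=3: 4>3, res = 38+1 = 39
p=4,i=4: not 4>4, res = 39+4 = 43
p=5,i=0: 5>0, res = 43+5 = 48
p=5,i=1: 5>1, res = 48+4 = 52
p=5,i=2: 5>2, res = 52+3 = 55
p=5,i=3: 5>3, res = 55+2 = 57
p=5,i=4: 5>4, res = 57+1 = 58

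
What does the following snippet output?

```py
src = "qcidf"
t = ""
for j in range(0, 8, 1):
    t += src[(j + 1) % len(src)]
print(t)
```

j=0: add src[1]='c' → 'c'
j=1: add src[2]='i' → 'ci'
j=2: add src[3]='d' → 'cid'
j=3: add src[4]='f' → 'cidf'
j=4: add src[0]='q' → 'cidfq'
j=5: add src[1]='c' → 'cidfqc'
j=6: add src[2]='i' → 'cidfqci'
j=7: add src[3]='d' → 'cidfqcid'

cidfqcid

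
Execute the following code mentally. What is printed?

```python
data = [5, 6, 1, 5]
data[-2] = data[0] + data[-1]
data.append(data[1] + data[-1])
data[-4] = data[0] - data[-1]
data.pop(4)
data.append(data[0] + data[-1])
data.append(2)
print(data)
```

data[-2] = data[0]+data[-1] = 5+5 = 10 → [5, 6, 10, 5]
append data[1]+data[-1] = 6+5 = 11 → [5, 6, 10, 5, 11]
data[-4] = data[0]-data[-1] = 5-11 = -6 → [5, -6, 10, 5, 11]
pop(4) removes 11 → [5, -6, 10, 5]
append data[0]+data[-1] = 5+5 = 10 → [5, -6, 10, 5, 10]
append 2 → [5, -6, 10, 5, 10, 2]

[5, -6, 10, 5, 10, 2]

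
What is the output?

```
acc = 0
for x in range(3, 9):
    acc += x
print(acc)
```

x=3: acc = 0+3 = 3
x=4: acc = 3+4 = 7
x=5: acc = 7+5 = 12
x=6: acc = 12+6 = 18
x=7: acc = 18+7 = 25
x=8: acc = 25+8 = 33

33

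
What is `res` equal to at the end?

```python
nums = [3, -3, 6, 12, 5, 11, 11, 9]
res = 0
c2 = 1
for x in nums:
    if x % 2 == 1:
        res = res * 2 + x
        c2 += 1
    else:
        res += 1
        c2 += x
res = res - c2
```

x=3: odd, res = 0*2+3 = 3; c2=2
x=-3: odd, res = 3*2+(-3) = 3; c2=3
x=6: not odd, res = 3+1 = 4; c2=9
x=12: not odd, res = 4+1 = 5; c2=21
x=5: odd, res = 5*2+5 = 15; c2=22
x=11: odd, res = 15*2+11 = 41; c2=23
x=11: odd, res = 41*2+11 = 93; c2=24
x=9: odd, res = 93*2+9 = 195; c2=25
res-c2 = 195-25 = 170

170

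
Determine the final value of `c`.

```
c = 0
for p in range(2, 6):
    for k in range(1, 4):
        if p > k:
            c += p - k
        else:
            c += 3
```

p=2,k=1: 2>1, c = 0+1 = 1
p=2,k=2: not 2>2, c = 1+3 = 4
p=2,k=3: not 2>3, c = 4+3 = 7
p=3,k=1: 3>1, c = 7+2 = 9
p=3,k=2: 3>2, c = 9+1 = 10
p=3,k=3: not 3>3, c = 10+3 = 13
p=4,k=1: 4>1, c = 13+3 = 16
p=4,k=2: 4>2, c = 16+2 = 18
p=4,k=3: 4>3, c = 18+1 = 19
p=5,k=1: 5>1, c = 19+4 = 23
p=5,k=2: 5>2, c = 23+3 = 26
p=5,k=3: 5>3, c = 26+2 = 28

28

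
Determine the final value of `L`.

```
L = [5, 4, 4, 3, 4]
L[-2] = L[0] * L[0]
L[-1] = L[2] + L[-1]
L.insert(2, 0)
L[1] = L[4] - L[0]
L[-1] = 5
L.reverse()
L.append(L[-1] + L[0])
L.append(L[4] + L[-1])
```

[5, 25, 4, 0, 20, 5, 10, 30]

L[-2] = L[0]*L[0] = 5*5 = 25 → [5, 4, 4, 25, 4]
L[-1] = L[2]+L[-1] = 4+4 = 8 → [5, 4, 4, 25, 8]
insert 0 at 2 → [5, 4, 0, 4, 25, 8]
L[1] = L[4]-L[0] = 25-5 = 20 → [5, 20, 0, 4, 25, 8]
L[-1] = 5 → [5, 20, 0, 4, 25, 5]
reverse → [5, 25, 4, 0, 20, 5]
append L[-1]+L[0] = 5+5 = 10 → [5, 25, 4, 0, 20, 5, 10]
append L[4]+L[-1] = 20+10 = 30 → [5, 25, 4, 0, 20, 5, 10, 30]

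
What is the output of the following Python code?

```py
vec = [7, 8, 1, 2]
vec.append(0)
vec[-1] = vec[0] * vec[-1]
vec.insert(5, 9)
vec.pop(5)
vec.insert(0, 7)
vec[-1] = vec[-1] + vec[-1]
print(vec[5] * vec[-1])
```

append 0 → [7, 8, 1, 2, 0]
vec[-1] = vec[0]*vec[-1] = 7*0 = 0 → [7, 8, 1, 2, 0]
insert 9 at 5 → [7, 8, 1, 2, 0, 9]
pop(5) removes 9 → [7, 8, 1, 2, 0]
insert 7 at 0 → [7, 7, 8, 1, 2, 0]
vec[-1] = vec[-1]+vec[-1] = 0+0 = 0 → [7, 7, 8, 1, 2, 0]
vec[5]*vec[-1] = 0*0 = 0

0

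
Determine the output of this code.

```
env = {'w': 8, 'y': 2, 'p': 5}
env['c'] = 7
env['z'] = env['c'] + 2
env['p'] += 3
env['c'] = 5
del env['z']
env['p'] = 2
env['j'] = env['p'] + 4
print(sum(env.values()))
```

23

env['c'] = 7 → {'w': 8, 'y': 2, 'p': 5, 'c': 7}
env['z'] = env['c']+2 = 9 → {'w': 8, 'y': 2, 'p': 5, 'c': 7, 'z': 9}
env['p'] = 5+3 = 8 → {'w': 8, 'y': 2, 'p': 8, 'c': 7, 'z': 9}
env['c'] = 5 → {'w': 8, 'y': 2, 'p': 8, 'c': 5, 'z': 9}
del 'z' → {'w': 8, 'y': 2, 'p': 8, 'c': 5}
env['p'] = 2 → {'w': 8, 'y': 2, 'p': 2, 'c': 5}
env['j'] = env['p']+4 = 6 → {'w': 8, 'y': 2, 'p': 2, 'c': 5, 'j': 6}
sum of values = 23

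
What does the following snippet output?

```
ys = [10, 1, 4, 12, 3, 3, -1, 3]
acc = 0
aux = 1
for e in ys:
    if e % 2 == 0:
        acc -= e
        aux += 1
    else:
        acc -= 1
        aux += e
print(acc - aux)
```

-44

e=10: even, acc = 0-10 = -10; aux=2
e=1: not even, acc = (-10)-1 = -11; aux=3
e=4: even, acc = (-11)-4 = -15; aux=4
e=12: even, acc = (-15)-12 = -27; aux=5
e=3: not even, acc = (-27)-1 = -28; aux=8
e=3: not even, acc = (-28)-1 = -29; aux=11
e=-1: not even, acc = (-29)-1 = -30; aux=10
e=3: not even, acc = (-30)-1 = -31; aux=13
acc-aux = (-31)-13 = -44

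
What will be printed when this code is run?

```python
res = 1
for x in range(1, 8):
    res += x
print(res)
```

x=1: res = 1+1 = 2
x=2: res = 2+2 = 4
x=3: res = 4+3 = 7
x=4: res = 7+4 = 11
x=5: res = 11+5 = 16
x=6: res = 16+6 = 22
x=7: res = 22+7 = 29

29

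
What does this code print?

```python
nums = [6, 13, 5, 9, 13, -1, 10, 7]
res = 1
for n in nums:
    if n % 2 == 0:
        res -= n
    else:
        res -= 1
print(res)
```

n=6: even, res = 1-6 = -5
n=13: not even, res = (-5)-1 = -6
n=5: not even, res = (-6)-1 = -7
n=9: not even, res = (-7)-1 = -8
n=13: not even, res = (-8)-1 = -9
n=-1: not even, res = (-9)-1 = -10
n=10: even, res = (-10)-10 = -20
n=7: not even, res = (-20)-1 = -21

-21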